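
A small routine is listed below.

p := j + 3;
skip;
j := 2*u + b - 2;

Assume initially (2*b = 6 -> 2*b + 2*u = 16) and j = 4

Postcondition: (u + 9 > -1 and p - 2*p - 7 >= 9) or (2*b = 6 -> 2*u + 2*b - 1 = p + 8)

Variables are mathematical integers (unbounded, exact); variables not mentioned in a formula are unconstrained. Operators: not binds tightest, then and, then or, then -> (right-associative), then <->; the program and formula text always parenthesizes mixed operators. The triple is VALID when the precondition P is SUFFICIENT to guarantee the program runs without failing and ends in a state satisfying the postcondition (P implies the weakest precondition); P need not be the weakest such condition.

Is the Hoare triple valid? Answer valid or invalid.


Working backward. After the program, the postcondition (u + 9 > -1 and p - 2*p - 7 >= 9) or (2*b = 6 -> 2*u + 2*b - 1 = p + 8) must hold; in canonical form it is (u > -10 and p <= -16) or (2*b = 6 -> 2*b + 2*u = p + 9).
Before j := 2*u + b - 2: (u > -10 and p <= -16) or (2*b = 6 -> 2*b + 2*u = p + 9)
Before skip: (u > -10 and p <= -16) or (2*b = 6 -> 2*b + 2*u = p + 9)
Before p := j + 3: (u > -10 and j <= -19) or (2*b = 6 -> 2*b + 2*u = j + 12)
The weakest precondition is (u > -10 and j <= -19) or (2*b = 6 -> 2*b + 2*u = j + 12).
Check whether (2*b = 6 -> 2*b + 2*u = 16) and j = 4 implies it.
Every state satisfying the precondition satisfies the weakest precondition: the implication holds.
Answer: valid


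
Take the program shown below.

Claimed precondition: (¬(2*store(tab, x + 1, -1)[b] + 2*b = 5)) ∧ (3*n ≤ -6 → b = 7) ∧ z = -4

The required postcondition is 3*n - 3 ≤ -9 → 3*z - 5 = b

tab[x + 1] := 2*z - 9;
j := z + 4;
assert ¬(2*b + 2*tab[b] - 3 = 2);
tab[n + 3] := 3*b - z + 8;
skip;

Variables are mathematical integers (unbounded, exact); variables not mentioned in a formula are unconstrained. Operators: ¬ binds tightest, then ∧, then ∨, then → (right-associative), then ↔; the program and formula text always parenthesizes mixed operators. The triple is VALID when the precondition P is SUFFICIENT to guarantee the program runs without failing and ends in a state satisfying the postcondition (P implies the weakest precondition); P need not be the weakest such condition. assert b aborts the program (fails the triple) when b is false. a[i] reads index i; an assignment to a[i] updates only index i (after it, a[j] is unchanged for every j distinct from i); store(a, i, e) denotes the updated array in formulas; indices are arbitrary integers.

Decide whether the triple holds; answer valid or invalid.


Working backward. After the program, the postcondition 3*n - 3 ≤ -9 → 3*z - 5 = b must hold; in canonical form it is 3*n ≤ -6 → 3*z = b + 5.
Before skip: 3*n ≤ -6 → 3*z = b + 5
Before tab[n + 3] := 3*b - z + 8: 3*n ≤ -6 → 3*z = b + 5
Before assert ¬(2*b + 2*tab[b] - 3 = 2): (¬(2*tab[b] + 2*b = 5)) ∧ (3*n ≤ -6 → 3*z = b + 5)
Before j := z + 4: (¬(2*tab[b] + 2*b = 5)) ∧ (3*n ≤ -6 → 3*z = b + 5)
Before tab[x + 1] := 2*z - 9: (¬(2*store(tab, x + 1, 2*z - 9)[b] + 2*b = 5)) ∧ (3*n ≤ -6 → 3*z = b + 5)
The weakest precondition is (¬(2*store(tab, x + 1, 2*z - 9)[b] + 2*b = 5)) ∧ (3*n ≤ -6 → 3*z = b + 5).
Check whether (¬(2*store(tab, x + 1, -1)[b] + 2*b = 5)) ∧ (3*n ≤ -6 → b = 7) ∧ z = -4 implies it.
Countermodel: at the initial state b = 7, n = -2, tab = {[0] = 0, [7] = 0, elsewhere 0}, x = -1, z = -4, the precondition holds but the weakest precondition fails.
Answer: invalid


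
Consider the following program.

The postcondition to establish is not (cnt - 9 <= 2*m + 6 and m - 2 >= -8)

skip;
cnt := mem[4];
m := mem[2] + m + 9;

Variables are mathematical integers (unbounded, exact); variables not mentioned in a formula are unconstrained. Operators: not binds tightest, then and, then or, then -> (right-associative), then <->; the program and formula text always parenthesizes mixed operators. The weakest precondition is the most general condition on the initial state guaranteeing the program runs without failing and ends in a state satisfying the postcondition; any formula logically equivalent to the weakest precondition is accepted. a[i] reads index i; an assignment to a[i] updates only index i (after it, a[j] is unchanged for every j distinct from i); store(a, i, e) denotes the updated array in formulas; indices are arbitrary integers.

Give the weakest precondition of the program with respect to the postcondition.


Working backward. After the program, the postcondition not (cnt - 9 <= 2*m + 6 and m - 2 >= -8) must hold; in canonical form it is not (cnt <= 2*m + 15 and m >= -6).
Before m := mem[2] + m + 9: not (cnt <= 2*mem[2] + 2*m + 33 and mem[2] + m >= -15)
Before cnt := mem[4]: not (mem[4] <= 2*mem[2] + 2*m + 33 and mem[2] + m >= -15)
Before skip: not (mem[4] <= 2*mem[2] + 2*m + 33 and mem[2] + m >= -15)
Answer: WP = not (mem[4] <= 2*mem[2] + 2*m + 33 and mem[2] + m >= -15)


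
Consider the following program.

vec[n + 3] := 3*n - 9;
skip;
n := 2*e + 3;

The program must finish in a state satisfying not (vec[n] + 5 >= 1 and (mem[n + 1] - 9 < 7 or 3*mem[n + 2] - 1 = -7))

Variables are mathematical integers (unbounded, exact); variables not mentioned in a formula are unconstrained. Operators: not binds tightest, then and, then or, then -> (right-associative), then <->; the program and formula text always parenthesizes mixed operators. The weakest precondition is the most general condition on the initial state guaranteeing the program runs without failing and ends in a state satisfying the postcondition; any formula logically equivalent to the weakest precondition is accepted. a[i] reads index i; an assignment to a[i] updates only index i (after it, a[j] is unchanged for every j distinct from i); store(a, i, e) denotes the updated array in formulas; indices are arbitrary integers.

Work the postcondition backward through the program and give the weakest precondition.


Working backward. After the program, the postcondition not (vec[n] + 5 >= 1 and (mem[n + 1] - 9 < 7 or 3*mem[n + 2] - 1 = -7)) must hold; in canonical form it is not (vec[n] >= -4 and (mem[n + 1] < 16 or 3*mem[n + 2] = -6)).
Before n := 2*e + 3: not (vec[2*e + 3] >= -4 and (mem[2*e + 4] < 16 or 3*mem[2*e + 5] = -6))
Before skip: not (vec[2*e + 3] >= -4 and (mem[2*e + 4] < 16 or 3*mem[2*e + 5] = -6))
Before vec[n + 3] := 3*n - 9: not (store(vec, n + 3, 3*n - 9)[2*e + 3] >= -4 and (mem[2*e + 4] < 16 or 3*mem[2*e + 5] = -6))
Answer: WP = not (store(vec, n + 3, 3*n - 9)[2*e + 3] >= -4 and (mem[2*e + 4] < 16 or 3*mem[2*e + 5] = -6))


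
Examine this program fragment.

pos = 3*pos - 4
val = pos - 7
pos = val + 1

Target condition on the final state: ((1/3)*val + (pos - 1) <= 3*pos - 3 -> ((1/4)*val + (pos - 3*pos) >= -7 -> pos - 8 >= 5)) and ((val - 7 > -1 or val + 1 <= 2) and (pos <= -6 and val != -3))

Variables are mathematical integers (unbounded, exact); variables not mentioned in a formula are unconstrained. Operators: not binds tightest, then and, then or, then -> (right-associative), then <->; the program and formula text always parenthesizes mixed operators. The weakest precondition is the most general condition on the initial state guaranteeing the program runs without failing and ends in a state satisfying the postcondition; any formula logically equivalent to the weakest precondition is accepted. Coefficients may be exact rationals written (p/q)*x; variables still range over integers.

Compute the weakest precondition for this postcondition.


Working backward. After the program, the postcondition ((1/3)*val + (pos - 1) <= 3*pos - 3 -> ((1/4)*val + (pos - 3*pos) >= -7 -> pos - 8 >= 5)) and ((val - 7 > -1 or val + 1 <= 2) and (pos <= -6 and val != -3)) must hold; in canonical form it is ((1/3)*val <= 2*pos - 2 -> ((1/4)*val >= 2*pos - 7 -> pos >= 13)) and (val > 6 or val <= 1) and pos <= -6 and val != -3.
Before pos := val + 1: ((5/3)*val >= 0 -> ((7/4)*val <= 5 -> val >= 12)) and (val > 6 or val <= 1) and val <= -7 and val != -3
Before val := pos - 7: ((5/3)*pos >= 35/3 -> ((7/4)*pos <= 69/4 -> pos >= 19)) and (pos > 13 or pos <= 8) and pos <= 0 and pos != 4
Before pos := 3*pos - 4: (5*pos >= 55/3 -> ((21/4)*pos <= 97/4 -> 3*pos >= 23)) and (3*pos > 17 or 3*pos <= 12) and 3*pos <= 4 and 3*pos != 8
Answer: WP = (5*pos >= 55/3 -> ((21/4)*pos <= 97/4 -> 3*pos >= 23)) and (3*pos > 17 or 3*pos <= 12) and 3*pos <= 4 and 3*pos != 8


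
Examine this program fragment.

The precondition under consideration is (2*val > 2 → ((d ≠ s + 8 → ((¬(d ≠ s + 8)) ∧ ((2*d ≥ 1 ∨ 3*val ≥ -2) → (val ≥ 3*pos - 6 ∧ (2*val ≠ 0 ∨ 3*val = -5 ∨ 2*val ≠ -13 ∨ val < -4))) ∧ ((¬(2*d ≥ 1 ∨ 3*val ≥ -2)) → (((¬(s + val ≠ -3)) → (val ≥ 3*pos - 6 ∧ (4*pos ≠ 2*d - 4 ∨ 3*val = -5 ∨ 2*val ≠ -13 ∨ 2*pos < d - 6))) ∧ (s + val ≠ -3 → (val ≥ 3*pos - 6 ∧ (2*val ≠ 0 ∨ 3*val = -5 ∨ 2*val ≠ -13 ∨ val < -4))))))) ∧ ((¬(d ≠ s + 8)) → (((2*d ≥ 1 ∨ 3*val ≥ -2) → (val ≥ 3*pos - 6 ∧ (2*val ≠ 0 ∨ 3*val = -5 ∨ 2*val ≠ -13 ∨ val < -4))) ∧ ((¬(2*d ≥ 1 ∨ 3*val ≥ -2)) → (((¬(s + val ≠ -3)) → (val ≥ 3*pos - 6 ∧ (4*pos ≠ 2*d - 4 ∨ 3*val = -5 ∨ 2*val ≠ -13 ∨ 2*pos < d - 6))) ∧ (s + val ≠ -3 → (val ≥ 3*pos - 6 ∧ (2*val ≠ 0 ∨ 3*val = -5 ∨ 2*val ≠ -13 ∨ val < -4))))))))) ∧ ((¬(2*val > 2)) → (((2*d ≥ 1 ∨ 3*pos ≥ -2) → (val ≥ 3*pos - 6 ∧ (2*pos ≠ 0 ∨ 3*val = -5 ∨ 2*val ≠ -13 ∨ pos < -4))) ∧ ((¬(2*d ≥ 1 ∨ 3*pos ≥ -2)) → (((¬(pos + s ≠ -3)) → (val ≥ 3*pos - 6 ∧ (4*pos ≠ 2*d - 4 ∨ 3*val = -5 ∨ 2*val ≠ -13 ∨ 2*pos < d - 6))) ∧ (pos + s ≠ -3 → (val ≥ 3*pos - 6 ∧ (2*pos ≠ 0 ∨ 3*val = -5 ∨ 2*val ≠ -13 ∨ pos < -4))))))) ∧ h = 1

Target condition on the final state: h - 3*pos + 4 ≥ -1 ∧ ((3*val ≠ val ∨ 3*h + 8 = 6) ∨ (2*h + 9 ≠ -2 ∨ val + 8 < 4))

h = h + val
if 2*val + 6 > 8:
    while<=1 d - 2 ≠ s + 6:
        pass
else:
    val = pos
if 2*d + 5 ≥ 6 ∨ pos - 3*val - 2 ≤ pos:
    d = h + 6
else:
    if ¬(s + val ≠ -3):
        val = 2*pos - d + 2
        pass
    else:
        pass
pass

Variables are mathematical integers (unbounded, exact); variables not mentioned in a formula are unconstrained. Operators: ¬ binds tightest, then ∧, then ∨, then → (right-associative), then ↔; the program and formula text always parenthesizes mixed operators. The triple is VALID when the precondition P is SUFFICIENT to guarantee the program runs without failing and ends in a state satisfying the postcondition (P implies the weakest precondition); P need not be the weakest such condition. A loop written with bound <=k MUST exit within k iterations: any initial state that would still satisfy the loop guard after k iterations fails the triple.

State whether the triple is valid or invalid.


Working backward. After the program, the postcondition h - 3*pos + 4 ≥ -1 ∧ ((3*val ≠ val ∨ 3*h + 8 = 6) ∨ (2*h + 9 ≠ -2 ∨ val + 8 < 4)) must hold; in canonical form it is h ≥ 3*pos - 5 ∧ (2*val ≠ 0 ∨ 3*h = -2 ∨ 2*h ≠ -11 ∨ val < -4).
Before skip: h ≥ 3*pos - 5 ∧ (2*val ≠ 0 ∨ 3*h = -2 ∨ 2*h ≠ -11 ∨ val < -4)
Then branch requires h ≥ 3*pos - 5 ∧ (2*val ≠ 0 ∨ 3*h = -2 ∨ 2*h ≠ -11 ∨ val < -4); else branch requires ((¬(s + val ≠ -3)) → (h ≥ 3*pos - 5 ∧ (4*pos ≠ 2*d - 4 ∨ 3*h = -2 ∨ 2*h ≠ -11 ∨ 2*pos < d - 6))) ∧ (s + val ≠ -3 → (h ≥ 3*pos - 5 ∧ (2*val ≠ 0 ∨ 3*h = -2 ∨ 2*h ≠ -11 ∨ val < -4))).
Before the if: ((2*d ≥ 1 ∨ 3*val ≥ -2) → (h ≥ 3*pos - 5 ∧ (2*val ≠ 0 ∨ 3*h = -2 ∨ 2*h ≠ -11 ∨ val < -4))) ∧ ((¬(2*d ≥ 1 ∨ 3*val ≥ -2)) → (((¬(s + val ≠ -3)) → (h ≥ 3*pos - 5 ∧ (4*pos ≠ 2*d - 4 ∨ 3*h = -2 ∨ 2*h ≠ -11 ∨ 2*pos < d - 6))) ∧ (s + val ≠ -3 → (h ≥ 3*pos - 5 ∧ (2*val ≠ 0 ∨ 3*h = -2 ∨ 2*h ≠ -11 ∨ val < -4)))))
Then branch requires (d ≠ s + 8 → ((¬(d ≠ s + 8)) ∧ ((2*d ≥ 1 ∨ 3*val ≥ -2) → (h ≥ 3*pos - 5 ∧ (2*val ≠ 0 ∨ 3*h = -2 ∨ 2*h ≠ -11 ∨ val < -4))) ∧ ((¬(2*d ≥ 1 ∨ 3*val ≥ -2)) → (((¬(s + val ≠ -3)) → (h ≥ 3*pos - 5 ∧ (4*pos ≠ 2*d - 4 ∨ 3*h = -2 ∨ 2*h ≠ -11 ∨ 2*pos < d - 6))) ∧ (s + val ≠ -3 → (h ≥ 3*pos - 5 ∧ (2*val ≠ 0 ∨ 3*h = -2 ∨ 2*h ≠ -11 ∨ val < -4))))))) ∧ ((¬(d ≠ s + 8)) → (((2*d ≥ 1 ∨ 3*val ≥ -2) → (h ≥ 3*pos - 5 ∧ (2*val ≠ 0 ∨ 3*h = -2 ∨ 2*h ≠ -11 ∨ val < -4))) ∧ ((¬(2*d ≥ 1 ∨ 3*val ≥ -2)) → (((¬(s + val ≠ -3)) → (h ≥ 3*pos - 5 ∧ (4*pos ≠ 2*d - 4 ∨ 3*h = -2 ∨ 2*h ≠ -11 ∨ 2*pos < d - 6))) ∧ (s + val ≠ -3 → (h ≥ 3*pos - 5 ∧ (2*val ≠ 0 ∨ 3*h = -2 ∨ 2*h ≠ -11 ∨ val < -4))))))); else branch requires ((2*d ≥ 1 ∨ 3*pos ≥ -2) → (h ≥ 3*pos - 5 ∧ (2*pos ≠ 0 ∨ 3*h = -2 ∨ 2*h ≠ -11 ∨ pos < -4))) ∧ ((¬(2*d ≥ 1 ∨ 3*pos ≥ -2)) → (((¬(pos + s ≠ -3)) → (h ≥ 3*pos - 5 ∧ (4*pos ≠ 2*d - 4 ∨ 3*h = -2 ∨ 2*h ≠ -11 ∨ 2*pos < d - 6))) ∧ (pos + s ≠ -3 → (h ≥ 3*pos - 5 ∧ (2*pos ≠ 0 ∨ 3*h = -2 ∨ 2*h ≠ -11 ∨ pos < -4))))).
Before the if: (2*val > 2 → ((d ≠ s + 8 → ((¬(d ≠ s + 8)) ∧ ((2*d ≥ 1 ∨ 3*val ≥ -2) → (h ≥ 3*pos - 5 ∧ (2*val ≠ 0 ∨ 3*h = -2 ∨ 2*h ≠ -11 ∨ val < -4))) ∧ ((¬(2*d ≥ 1 ∨ 3*val ≥ -2)) → (((¬(s + val ≠ -3)) → (h ≥ 3*pos - 5 ∧ (4*pos ≠ 2*d - 4 ∨ 3*h = -2 ∨ 2*h ≠ -11 ∨ 2*pos < d - 6))) ∧ (s + val ≠ -3 → (h ≥ 3*pos - 5 ∧ (2*val ≠ 0 ∨ 3*h = -2 ∨ 2*h ≠ -11 ∨ val < -4))))))) ∧ ((¬(d ≠ s + 8)) → (((2*d ≥ 1 ∨ 3*val ≥ -2) → (h ≥ 3*pos - 5 ∧ (2*val ≠ 0 ∨ 3*h = -2 ∨ 2*h ≠ -11 ∨ val < -4))) ∧ ((¬(2*d ≥ 1 ∨ 3*val ≥ -2)) → (((¬(s + val ≠ -3)) → (h ≥ 3*pos - 5 ∧ (4*pos ≠ 2*d - 4 ∨ 3*h = -2 ∨ 2*h ≠ -11 ∨ 2*pos < d - 6))) ∧ (s + val ≠ -3 → (h ≥ 3*pos - 5 ∧ (2*val ≠ 0 ∨ 3*h = -2 ∨ 2*h ≠ -11 ∨ val < -4))))))))) ∧ ((¬(2*val > 2)) → (((2*d ≥ 1 ∨ 3*pos ≥ -2) → (h ≥ 3*pos - 5 ∧ (2*pos ≠ 0 ∨ 3*h = -2 ∨ 2*h ≠ -11 ∨ pos < -4))) ∧ ((¬(2*d ≥ 1 ∨ 3*pos ≥ -2)) → (((¬(pos + s ≠ -3)) → (h ≥ 3*pos - 5 ∧ (4*pos ≠ 2*d - 4 ∨ 3*h = -2 ∨ 2*h ≠ -11 ∨ 2*pos < d - 6))) ∧ (pos + s ≠ -3 → (h ≥ 3*pos - 5 ∧ (2*pos ≠ 0 ∨ 3*h = -2 ∨ 2*h ≠ -11 ∨ pos < -4)))))))
Before h := h + val: (2*val > 2 → ((d ≠ s + 8 → ((¬(d ≠ s + 8)) ∧ ((2*d ≥ 1 ∨ 3*val ≥ -2) → (h + val ≥ 3*pos - 5 ∧ (2*val ≠ 0 ∨ 3*h + 3*val = -2 ∨ 2*h + 2*val ≠ -11 ∨ val < -4))) ∧ ((¬(2*d ≥ 1 ∨ 3*val ≥ -2)) → (((¬(s + val ≠ -3)) → (h + val ≥ 3*pos - 5 ∧ (4*pos ≠ 2*d - 4 ∨ 3*h + 3*val = -2 ∨ 2*h + 2*val ≠ -11 ∨ 2*pos < d - 6))) ∧ (s + val ≠ -3 → (h + val ≥ 3*pos - 5 ∧ (2*val ≠ 0 ∨ 3*h + 3*val = -2 ∨ 2*h + 2*val ≠ -11 ∨ val < -4))))))) ∧ ((¬(d ≠ s + 8)) → (((2*d ≥ 1 ∨ 3*val ≥ -2) → (h + val ≥ 3*pos - 5 ∧ (2*val ≠ 0 ∨ 3*h + 3*val = -2 ∨ 2*h + 2*val ≠ -11 ∨ val < -4))) ∧ ((¬(2*d ≥ 1 ∨ 3*val ≥ -2)) → (((¬(s + val ≠ -3)) → (h + val ≥ 3*pos - 5 ∧ (4*pos ≠ 2*d - 4 ∨ 3*h + 3*val = -2 ∨ 2*h + 2*val ≠ -11 ∨ 2*pos < d - 6))) ∧ (s + val ≠ -3 → (h + val ≥ 3*pos - 5 ∧ (2*val ≠ 0 ∨ 3*h + 3*val = -2 ∨ 2*h + 2*val ≠ -11 ∨ val < -4))))))))) ∧ ((¬(2*val > 2)) → (((2*d ≥ 1 ∨ 3*pos ≥ -2) → (h + val ≥ 3*pos - 5 ∧ (2*pos ≠ 0 ∨ 3*h + 3*val = -2 ∨ 2*h + 2*val ≠ -11 ∨ pos < -4))) ∧ ((¬(2*d ≥ 1 ∨ 3*pos ≥ -2)) → (((¬(pos + s ≠ -3)) → (h + val ≥ 3*pos - 5 ∧ (4*pos ≠ 2*d - 4 ∨ 3*h + 3*val = -2 ∨ 2*h + 2*val ≠ -11 ∨ 2*pos < d - 6))) ∧ (pos + s ≠ -3 → (h + val ≥ 3*pos - 5 ∧ (2*pos ≠ 0 ∨ 3*h + 3*val = -2 ∨ 2*h + 2*val ≠ -11 ∨ pos < -4)))))))
The weakest precondition is (2*val > 2 → ((d ≠ s + 8 → ((¬(d ≠ s + 8)) ∧ ((2*d ≥ 1 ∨ 3*val ≥ -2) → (h + val ≥ 3*pos - 5 ∧ (2*val ≠ 0 ∨ 3*h + 3*val = -2 ∨ 2*h + 2*val ≠ -11 ∨ val < -4))) ∧ ((¬(2*d ≥ 1 ∨ 3*val ≥ -2)) → (((¬(s + val ≠ -3)) → (h + val ≥ 3*pos - 5 ∧ (4*pos ≠ 2*d - 4 ∨ 3*h + 3*val = -2 ∨ 2*h + 2*val ≠ -11 ∨ 2*pos < d - 6))) ∧ (s + val ≠ -3 → (h + val ≥ 3*pos - 5 ∧ (2*val ≠ 0 ∨ 3*h + 3*val = -2 ∨ 2*h + 2*val ≠ -11 ∨ val < -4))))))) ∧ ((¬(d ≠ s + 8)) → (((2*d ≥ 1 ∨ 3*val ≥ -2) → (h + val ≥ 3*pos - 5 ∧ (2*val ≠ 0 ∨ 3*h + 3*val = -2 ∨ 2*h + 2*val ≠ -11 ∨ val < -4))) ∧ ((¬(2*d ≥ 1 ∨ 3*val ≥ -2)) → (((¬(s + val ≠ -3)) → (h + val ≥ 3*pos - 5 ∧ (4*pos ≠ 2*d - 4 ∨ 3*h + 3*val = -2 ∨ 2*h + 2*val ≠ -11 ∨ 2*pos < d - 6))) ∧ (s + val ≠ -3 → (h + val ≥ 3*pos - 5 ∧ (2*val ≠ 0 ∨ 3*h + 3*val = -2 ∨ 2*h + 2*val ≠ -11 ∨ val < -4))))))))) ∧ ((¬(2*val > 2)) → (((2*d ≥ 1 ∨ 3*pos ≥ -2) → (h + val ≥ 3*pos - 5 ∧ (2*pos ≠ 0 ∨ 3*h + 3*val = -2 ∨ 2*h + 2*val ≠ -11 ∨ pos < -4))) ∧ ((¬(2*d ≥ 1 ∨ 3*pos ≥ -2)) → (((¬(pos + s ≠ -3)) → (h + val ≥ 3*pos - 5 ∧ (4*pos ≠ 2*d - 4 ∨ 3*h + 3*val = -2 ∨ 2*h + 2*val ≠ -11 ∨ 2*pos < d - 6))) ∧ (pos + s ≠ -3 → (h + val ≥ 3*pos - 5 ∧ (2*pos ≠ 0 ∨ 3*h + 3*val = -2 ∨ 2*h + 2*val ≠ -11 ∨ pos < -4))))))).
Check whether (2*val > 2 → ((d ≠ s + 8 → ((¬(d ≠ s + 8)) ∧ ((2*d ≥ 1 ∨ 3*val ≥ -2) → (val ≥ 3*pos - 6 ∧ (2*val ≠ 0 ∨ 3*val = -5 ∨ 2*val ≠ -13 ∨ val < -4))) ∧ ((¬(2*d ≥ 1 ∨ 3*val ≥ -2)) → (((¬(s + val ≠ -3)) → (val ≥ 3*pos - 6 ∧ (4*pos ≠ 2*d - 4 ∨ 3*val = -5 ∨ 2*val ≠ -13 ∨ 2*pos < d - 6))) ∧ (s + val ≠ -3 → (val ≥ 3*pos - 6 ∧ (2*val ≠ 0 ∨ 3*val = -5 ∨ 2*val ≠ -13 ∨ val < -4))))))) ∧ ((¬(d ≠ s + 8)) → (((2*d ≥ 1 ∨ 3*val ≥ -2) → (val ≥ 3*pos - 6 ∧ (2*val ≠ 0 ∨ 3*val = -5 ∨ 2*val ≠ -13 ∨ val < -4))) ∧ ((¬(2*d ≥ 1 ∨ 3*val ≥ -2)) → (((¬(s + val ≠ -3)) → (val ≥ 3*pos - 6 ∧ (4*pos ≠ 2*d - 4 ∨ 3*val = -5 ∨ 2*val ≠ -13 ∨ 2*pos < d - 6))) ∧ (s + val ≠ -3 → (val ≥ 3*pos - 6 ∧ (2*val ≠ 0 ∨ 3*val = -5 ∨ 2*val ≠ -13 ∨ val < -4))))))))) ∧ ((¬(2*val > 2)) → (((2*d ≥ 1 ∨ 3*pos ≥ -2) → (val ≥ 3*pos - 6 ∧ (2*pos ≠ 0 ∨ 3*val = -5 ∨ 2*val ≠ -13 ∨ pos < -4))) ∧ ((¬(2*d ≥ 1 ∨ 3*pos ≥ -2)) → (((¬(pos + s ≠ -3)) → (val ≥ 3*pos - 6 ∧ (4*pos ≠ 2*d - 4 ∨ 3*val = -5 ∨ 2*val ≠ -13 ∨ 2*pos < d - 6))) ∧ (pos + s ≠ -3 → (val ≥ 3*pos - 6 ∧ (2*pos ≠ 0 ∨ 3*val = -5 ∨ 2*val ≠ -13 ∨ pos < -4))))))) ∧ h = 1 implies it.
Every state satisfying the precondition satisfies the weakest precondition: the implication holds.
Answer: valid


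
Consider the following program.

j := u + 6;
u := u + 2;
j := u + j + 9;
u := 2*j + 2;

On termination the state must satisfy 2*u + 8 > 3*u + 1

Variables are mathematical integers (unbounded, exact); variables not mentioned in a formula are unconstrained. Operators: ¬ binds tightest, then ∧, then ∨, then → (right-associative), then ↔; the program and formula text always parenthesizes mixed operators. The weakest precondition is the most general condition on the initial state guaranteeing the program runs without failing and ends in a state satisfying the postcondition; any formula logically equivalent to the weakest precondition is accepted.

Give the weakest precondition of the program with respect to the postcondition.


Working backward. After the program, the postcondition 2*u + 8 > 3*u + 1 must hold; in canonical form it is u < 7.
Before u := 2*j + 2: 2*j < 5
Before j := u + j + 9: 2*j + 2*u < -13
Before u := u + 2: 2*j + 2*u < -17
Before j := u + 6: 4*u < -29
Answer: WP = 4*u < -29


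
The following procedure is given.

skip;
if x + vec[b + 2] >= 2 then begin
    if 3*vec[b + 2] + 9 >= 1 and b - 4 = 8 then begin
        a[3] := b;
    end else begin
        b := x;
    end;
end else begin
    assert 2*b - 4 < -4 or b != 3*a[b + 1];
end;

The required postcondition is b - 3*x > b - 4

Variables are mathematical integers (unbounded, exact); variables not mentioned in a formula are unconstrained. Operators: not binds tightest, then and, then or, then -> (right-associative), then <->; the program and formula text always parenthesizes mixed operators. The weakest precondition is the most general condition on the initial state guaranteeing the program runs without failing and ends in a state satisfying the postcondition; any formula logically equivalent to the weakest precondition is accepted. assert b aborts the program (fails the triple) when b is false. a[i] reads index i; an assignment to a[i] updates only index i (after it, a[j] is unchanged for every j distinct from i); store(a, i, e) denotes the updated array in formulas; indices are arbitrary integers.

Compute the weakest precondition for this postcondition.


Working backward. After the program, the postcondition b - 3*x > b - 4 must hold; in canonical form it is 3*x < 4.
Then branch requires ((3*vec[b + 2] >= -8 and b = 12) -> 3*x < 4) and ((not (3*vec[b + 2] >= -8 and b = 12)) -> 3*x < 4); else branch requires (2*b < 0 or b != 3*a[b + 1]) and 3*x < 4.
Before the if: (vec[b + 2] + x >= 2 -> (((3*vec[b + 2] >= -8 and b = 12) -> 3*x < 4) and ((not (3*vec[b + 2] >= -8 and b = 12)) -> 3*x < 4))) and ((not (vec[b + 2] + x >= 2)) -> ((2*b < 0 or b != 3*a[b + 1]) and 3*x < 4))
Before skip: (vec[b + 2] + x >= 2 -> (((3*vec[b + 2] >= -8 and b = 12) -> 3*x < 4) and ((not (3*vec[b + 2] >= -8 and b = 12)) -> 3*x < 4))) and ((not (vec[b + 2] + x >= 2)) -> ((2*b < 0 or b != 3*a[b + 1]) and 3*x < 4))
Answer: WP = (vec[b + 2] + x >= 2 -> (((3*vec[b + 2] >= -8 and b = 12) -> 3*x < 4) and ((not (3*vec[b + 2] >= -8 and b = 12)) -> 3*x < 4))) and ((not (vec[b + 2] + x >= 2)) -> ((2*b < 0 or b != 3*a[b + 1]) and 3*x < 4))


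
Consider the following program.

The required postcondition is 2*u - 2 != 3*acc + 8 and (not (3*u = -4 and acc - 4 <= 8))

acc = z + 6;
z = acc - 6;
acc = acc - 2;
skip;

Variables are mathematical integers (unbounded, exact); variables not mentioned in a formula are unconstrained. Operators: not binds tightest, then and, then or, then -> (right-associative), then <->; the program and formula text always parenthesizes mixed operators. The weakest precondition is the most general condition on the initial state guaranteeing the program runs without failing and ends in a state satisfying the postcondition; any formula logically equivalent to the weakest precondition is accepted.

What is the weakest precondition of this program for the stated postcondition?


Working backward. After the program, the postcondition 2*u - 2 != 3*acc + 8 and (not (3*u = -4 and acc - 4 <= 8)) must hold; in canonical form it is 2*u != 3*acc + 10 and (not (3*u = -4 and acc <= 12)).
Before skip: 2*u != 3*acc + 10 and (not (3*u = -4 and acc <= 12))
Before acc := acc - 2: 2*u != 3*acc + 4 and (not (3*u = -4 and acc <= 14))
Before z := acc - 6: 2*u != 3*acc + 4 and (not (3*u = -4 and acc <= 14))
Before acc := z + 6: 2*u != 3*z + 22 and (not (3*u = -4 and z <= 8))
Answer: WP = 2*u != 3*z + 22 and (not (3*u = -4 and z <= 8))


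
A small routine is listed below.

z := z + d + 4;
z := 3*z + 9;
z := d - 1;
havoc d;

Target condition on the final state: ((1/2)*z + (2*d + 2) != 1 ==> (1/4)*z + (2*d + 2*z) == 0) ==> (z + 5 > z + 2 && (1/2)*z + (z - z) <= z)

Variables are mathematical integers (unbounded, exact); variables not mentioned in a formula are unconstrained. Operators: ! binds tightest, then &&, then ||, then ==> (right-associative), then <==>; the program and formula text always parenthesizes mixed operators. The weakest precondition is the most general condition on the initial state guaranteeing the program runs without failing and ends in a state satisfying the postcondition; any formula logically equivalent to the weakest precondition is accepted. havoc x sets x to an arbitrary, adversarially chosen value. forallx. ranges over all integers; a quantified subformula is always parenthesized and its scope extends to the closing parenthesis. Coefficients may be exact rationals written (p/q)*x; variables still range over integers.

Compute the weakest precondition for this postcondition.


Working backward. After the program, the postcondition ((1/2)*z + (2*d + 2) != 1 ==> (1/4)*z + (2*d + 2*z) == 0) ==> (z + 5 > z + 2 && (1/2)*z + (z - z) <= z) must hold; in canonical form it is (2*d + (1/2)*z != -1 ==> 2*d + (9/4)*z == 0) ==> (1/2)*z >= 0.
Before havoc d: forall d_1. ((2*d_1 + (1/2)*z != -1 ==> 2*d_1 + (9/4)*z == 0) ==> (1/2)*z >= 0)
Before z := d - 1: forall d_1. (((1/2)*d + 2*d_1 != -1/2 ==> (9/4)*d + 2*d_1 == 9/4) ==> (1/2)*d >= 1/2)
Before z := 3*z + 9: forall d_1. (((1/2)*d + 2*d_1 != -1/2 ==> (9/4)*d + 2*d_1 == 9/4) ==> (1/2)*d >= 1/2)
Before z := z + d + 4: forall d_1. (((1/2)*d + 2*d_1 != -1/2 ==> (9/4)*d + 2*d_1 == 9/4) ==> (1/2)*d >= 1/2)
Answer: WP = forall d_1. (((1/2)*d + 2*d_1 != -1/2 ==> (9/4)*d + 2*d_1 == 9/4) ==> (1/2)*d >= 1/2)


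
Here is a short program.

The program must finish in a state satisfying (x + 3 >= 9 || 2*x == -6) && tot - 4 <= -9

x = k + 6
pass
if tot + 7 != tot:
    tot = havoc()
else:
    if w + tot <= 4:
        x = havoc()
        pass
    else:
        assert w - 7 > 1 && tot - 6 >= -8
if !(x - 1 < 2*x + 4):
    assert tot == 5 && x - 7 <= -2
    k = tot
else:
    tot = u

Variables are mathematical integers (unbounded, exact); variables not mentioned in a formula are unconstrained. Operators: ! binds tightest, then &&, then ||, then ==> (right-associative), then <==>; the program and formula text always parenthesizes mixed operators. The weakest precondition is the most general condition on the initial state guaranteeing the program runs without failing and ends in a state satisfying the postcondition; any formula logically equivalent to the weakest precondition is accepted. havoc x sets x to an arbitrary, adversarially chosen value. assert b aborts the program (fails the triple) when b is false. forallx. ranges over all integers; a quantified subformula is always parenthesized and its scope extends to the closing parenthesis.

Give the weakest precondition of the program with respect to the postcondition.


Working backward. After the program, the postcondition (x + 3 >= 9 || 2*x == -6) && tot - 4 <= -9 must hold; in canonical form it is (x >= 6 || 2*x == -6) && tot <= -5.
Then branch requires tot == 5 && x <= 5 && (x >= 6 || 2*x == -6) && tot <= -5; else branch requires (x >= 6 || 2*x == -6) && u <= -5.
Before the if: ((!(x > -5)) ==> (tot == 5 && x <= 5 && (x >= 6 || 2*x == -6) && tot <= -5)) && (x > -5 ==> ((x >= 6 || 2*x == -6) && u <= -5))
Then branch requires forall tot_1. (((!(x > -5)) ==> (tot_1 == 5 && x <= 5 && (x >= 6 || 2*x == -6) && tot_1 <= -5)) && (x > -5 ==> ((x >= 6 || 2*x == -6) && u <= -5))); else branch requires (tot + w <= 4 ==> (forall x_1. (((!(x_1 > -5)) ==> (tot == 5 && x_1 <= 5 && (x_1 >= 6 || 2*x_1 == -6) && tot <= -5)) && (x_1 > -5 ==> ((x_1 >= 6 || 2*x_1 == -6) && u <= -5))))) && ((!(tot + w <= 4)) ==> (w > 8 && tot >= -2 && ((!(x > -5)) ==> (tot == 5 && x <= 5 && (x >= 6 || 2*x == -6) && tot <= -5)) && (x > -5 ==> ((x >= 6 || 2*x == -6) && u <= -5)))).
Before the if: forall tot_1. (((!(x > -5)) ==> (tot_1 == 5 && x <= 5 && (x >= 6 || 2*x == -6) && tot_1 <= -5)) && (x > -5 ==> ((x >= 6 || 2*x == -6) && u <= -5)))
Before skip: forall tot_1. (((!(x > -5)) ==> (tot_1 == 5 && x <= 5 && (x >= 6 || 2*x == -6) && tot_1 <= -5)) && (x > -5 ==> ((x >= 6 || 2*x == -6) && u <= -5)))
Before x := k + 6: forall tot_1. (((!(k > -11)) ==> (tot_1 == 5 && k <= -1 && (k >= 0 || 2*k == -18) && tot_1 <= -5)) && (k > -11 ==> ((k >= 0 || 2*k == -18) && u <= -5)))
Answer: WP = forall tot_1. (((!(k > -11)) ==> (tot_1 == 5 && k <= -1 && (k >= 0 || 2*k == -18) && tot_1 <= -5)) && (k > -11 ==> ((k >= 0 || 2*k == -18) && u <= -5)))


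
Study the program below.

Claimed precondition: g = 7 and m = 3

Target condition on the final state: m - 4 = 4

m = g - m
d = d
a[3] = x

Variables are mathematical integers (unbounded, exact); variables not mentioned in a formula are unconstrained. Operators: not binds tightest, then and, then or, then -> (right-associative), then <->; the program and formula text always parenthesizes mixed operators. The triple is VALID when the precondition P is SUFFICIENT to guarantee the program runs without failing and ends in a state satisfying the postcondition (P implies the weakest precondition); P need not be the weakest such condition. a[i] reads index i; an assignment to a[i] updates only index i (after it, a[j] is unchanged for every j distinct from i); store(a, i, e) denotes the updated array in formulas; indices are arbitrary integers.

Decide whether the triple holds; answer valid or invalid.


Working backward. After the program, the postcondition m - 4 = 4 must hold; in canonical form it is m = 8.
Before a[3] := x: m = 8
Before d := d: m = 8
Before m := g - m: g = m + 8
The weakest precondition is g = m + 8.
Check whether g = 7 and m = 3 implies it.
Countermodel: at the initial state g = 7, m = 3, the precondition holds but the weakest precondition fails.
Answer: invalid


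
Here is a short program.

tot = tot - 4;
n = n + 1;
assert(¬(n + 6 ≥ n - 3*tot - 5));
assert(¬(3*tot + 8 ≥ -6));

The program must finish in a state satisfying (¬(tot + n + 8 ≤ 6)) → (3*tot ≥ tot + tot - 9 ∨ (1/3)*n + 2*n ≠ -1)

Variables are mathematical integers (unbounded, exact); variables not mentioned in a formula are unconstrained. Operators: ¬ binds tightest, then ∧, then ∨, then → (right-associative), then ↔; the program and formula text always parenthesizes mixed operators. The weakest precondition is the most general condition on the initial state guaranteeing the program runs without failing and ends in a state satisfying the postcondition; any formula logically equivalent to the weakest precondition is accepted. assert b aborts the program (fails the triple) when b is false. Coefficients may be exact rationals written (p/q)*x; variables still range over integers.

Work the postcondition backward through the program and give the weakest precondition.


Working backward. After the program, the postcondition (¬(tot + n + 8 ≤ 6)) → (3*tot ≥ tot + tot - 9 ∨ (1/3)*n + 2*n ≠ -1) must hold; in canonical form it is (¬(n + tot ≤ -2)) → (tot ≥ -9 ∨ (7/3)*n ≠ -1).
Before assert ¬(3*tot + 8 ≥ -6): (¬(3*tot ≥ -14)) ∧ ((¬(n + tot ≤ -2)) → (tot ≥ -9 ∨ (7/3)*n ≠ -1))
Before assert ¬(n + 6 ≥ n - 3*tot - 5): (¬(3*tot ≥ -11)) ∧ (¬(3*tot ≥ -14)) ∧ ((¬(n + tot ≤ -2)) → (tot ≥ -9 ∨ (7/3)*n ≠ -1))
Before n := n + 1: (¬(3*tot ≥ -11)) ∧ (¬(3*tot ≥ -14)) ∧ ((¬(n + tot ≤ -3)) → (tot ≥ -9 ∨ (7/3)*n ≠ -10/3))
Before tot := tot - 4: (¬(3*tot ≥ 1)) ∧ (¬(3*tot ≥ -2)) ∧ ((¬(n + tot ≤ 1)) → (tot ≥ -5 ∨ (7/3)*n ≠ -10/3))
Answer: WP = (¬(3*tot ≥ 1)) ∧ (¬(3*tot ≥ -2)) ∧ ((¬(n + tot ≤ 1)) → (tot ≥ -5 ∨ (7/3)*n ≠ -10/3))


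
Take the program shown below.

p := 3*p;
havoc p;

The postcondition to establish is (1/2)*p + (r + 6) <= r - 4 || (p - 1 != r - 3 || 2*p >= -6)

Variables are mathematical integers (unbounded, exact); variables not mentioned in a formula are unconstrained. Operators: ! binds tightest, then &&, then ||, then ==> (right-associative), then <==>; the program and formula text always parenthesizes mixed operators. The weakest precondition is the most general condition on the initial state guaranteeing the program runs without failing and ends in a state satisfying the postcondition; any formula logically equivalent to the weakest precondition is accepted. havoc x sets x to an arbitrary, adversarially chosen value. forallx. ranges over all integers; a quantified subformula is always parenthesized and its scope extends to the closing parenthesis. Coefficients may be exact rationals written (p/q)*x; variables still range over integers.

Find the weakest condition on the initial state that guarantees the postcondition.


Working backward. After the program, the postcondition (1/2)*p + (r + 6) <= r - 4 || (p - 1 != r - 3 || 2*p >= -6) must hold; in canonical form it is (1/2)*p <= -10 || p != r - 2 || 2*p >= -6.
Before havoc p: forall p_1. ((1/2)*p_1 <= -10 || p_1 != r - 2 || 2*p_1 >= -6)
Before p := 3*p: forall p_1. ((1/2)*p_1 <= -10 || p_1 != r - 2 || 2*p_1 >= -6)
Answer: WP = forall p_1. ((1/2)*p_1 <= -10 || p_1 != r - 2 || 2*p_1 >= -6)


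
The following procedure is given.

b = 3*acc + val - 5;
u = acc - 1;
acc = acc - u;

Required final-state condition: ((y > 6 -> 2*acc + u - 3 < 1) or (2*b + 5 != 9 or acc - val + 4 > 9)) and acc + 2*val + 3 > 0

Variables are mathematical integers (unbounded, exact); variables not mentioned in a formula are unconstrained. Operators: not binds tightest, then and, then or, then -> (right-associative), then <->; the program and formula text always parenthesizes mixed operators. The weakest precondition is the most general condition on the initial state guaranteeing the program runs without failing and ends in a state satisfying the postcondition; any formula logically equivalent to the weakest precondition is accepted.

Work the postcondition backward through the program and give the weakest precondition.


Working backward. After the program, the postcondition ((y > 6 -> 2*acc + u - 3 < 1) or (2*b + 5 != 9 or acc - val + 4 > 9)) and acc + 2*val + 3 > 0 must hold; in canonical form it is ((y > 6 -> 2*acc + u < 4) or 2*b != 4 or acc > val + 5) and acc + 2*val > -3.
Before acc := acc - u: ((y > 6 -> 2*acc < u + 4) or 2*b != 4 or acc > u + val + 5) and acc + 2*val > u - 3
Before u := acc - 1: ((y > 6 -> acc < 3) or 2*b != 4 or val < -4) and 2*val > -4
Before b := 3*acc + val - 5: ((y > 6 -> acc < 3) or 6*acc + 2*val != 14 or val < -4) and 2*val > -4
Answer: WP = ((y > 6 -> acc < 3) or 6*acc + 2*val != 14 or val < -4) and 2*val > -4


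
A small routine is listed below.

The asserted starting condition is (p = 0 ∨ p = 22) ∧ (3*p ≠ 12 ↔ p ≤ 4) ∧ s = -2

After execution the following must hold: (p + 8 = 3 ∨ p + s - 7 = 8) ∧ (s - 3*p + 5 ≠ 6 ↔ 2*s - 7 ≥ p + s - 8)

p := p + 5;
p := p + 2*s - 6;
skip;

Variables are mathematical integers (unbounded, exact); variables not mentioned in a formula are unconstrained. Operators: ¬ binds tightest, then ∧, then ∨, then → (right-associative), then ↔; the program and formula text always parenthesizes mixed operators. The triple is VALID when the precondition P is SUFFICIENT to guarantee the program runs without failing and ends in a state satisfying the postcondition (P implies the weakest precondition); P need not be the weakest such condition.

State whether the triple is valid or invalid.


Working backward. After the program, the postcondition (p + 8 = 3 ∨ p + s - 7 = 8) ∧ (s - 3*p + 5 ≠ 6 ↔ 2*s - 7 ≥ p + s - 8) must hold; in canonical form it is (p = -5 ∨ p + s = 15) ∧ (s ≠ 3*p + 1 ↔ s ≥ p - 1).
Before skip: (p = -5 ∨ p + s = 15) ∧ (s ≠ 3*p + 1 ↔ s ≥ p - 1)
Before p := p + 2*s - 6: (p + 2*s = 1 ∨ p + 3*s = 21) ∧ (3*p + 5*s ≠ 17 ↔ p + s ≤ 7)
Before p := p + 5: (p + 2*s = -4 ∨ p + 3*s = 16) ∧ (3*p + 5*s ≠ 2 ↔ p + s ≤ 2)
The weakest precondition is (p + 2*s = -4 ∨ p + 3*s = 16) ∧ (3*p + 5*s ≠ 2 ↔ p + s ≤ 2).
Check whether (p = 0 ∨ p = 22) ∧ (3*p ≠ 12 ↔ p ≤ 4) ∧ s = -2 implies it.
Every state satisfying the precondition satisfies the weakest precondition: the implication holds.
Answer: valid


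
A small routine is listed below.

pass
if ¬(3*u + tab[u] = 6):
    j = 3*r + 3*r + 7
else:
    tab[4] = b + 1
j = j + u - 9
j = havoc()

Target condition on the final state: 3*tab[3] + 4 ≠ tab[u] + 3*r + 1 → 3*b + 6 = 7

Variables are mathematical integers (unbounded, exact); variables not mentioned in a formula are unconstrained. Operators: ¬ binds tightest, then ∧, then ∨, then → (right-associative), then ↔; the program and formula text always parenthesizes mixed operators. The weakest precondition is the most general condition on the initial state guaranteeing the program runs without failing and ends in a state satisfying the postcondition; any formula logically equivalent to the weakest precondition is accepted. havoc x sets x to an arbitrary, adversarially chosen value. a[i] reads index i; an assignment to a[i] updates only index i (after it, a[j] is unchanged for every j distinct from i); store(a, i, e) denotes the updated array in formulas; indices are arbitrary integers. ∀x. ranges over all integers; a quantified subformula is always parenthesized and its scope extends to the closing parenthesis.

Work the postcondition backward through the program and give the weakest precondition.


Working backward. After the program, the postcondition 3*tab[3] + 4 ≠ tab[u] + 3*r + 1 → 3*b + 6 = 7 must hold; in canonical form it is 3*tab[3] ≠ tab[u] + 3*r - 3 → 3*b = 1.
Before havoc j: 3*tab[3] ≠ tab[u] + 3*r - 3 → 3*b = 1
Before j := j + u - 9: 3*tab[3] ≠ tab[u] + 3*r - 3 → 3*b = 1
Then branch requires 3*tab[3] ≠ tab[u] + 3*r - 3 → 3*b = 1; else branch requires 3*tab[3] ≠ store(tab, 4, b + 1)[u] + 3*r - 3 → 3*b = 1.
Before the if: ((¬(tab[u] + 3*u = 6)) → (3*tab[3] ≠ tab[u] + 3*r - 3 → 3*b = 1)) ∧ (tab[u] + 3*u = 6 → (3*tab[3] ≠ store(tab, 4, b + 1)[u] + 3*r - 3 → 3*b = 1))
Before skip: ((¬(tab[u] + 3*u = 6)) → (3*tab[3] ≠ tab[u] + 3*r - 3 → 3*b = 1)) ∧ (tab[u] + 3*u = 6 → (3*tab[3] ≠ store(tab, 4, b + 1)[u] + 3*r - 3 → 3*b = 1))
Answer: WP = ((¬(tab[u] + 3*u = 6)) → (3*tab[3] ≠ tab[u] + 3*r - 3 → 3*b = 1)) ∧ (tab[u] + 3*u = 6 → (3*tab[3] ≠ store(tab, 4, b + 1)[u] + 3*r - 3 → 3*b = 1))


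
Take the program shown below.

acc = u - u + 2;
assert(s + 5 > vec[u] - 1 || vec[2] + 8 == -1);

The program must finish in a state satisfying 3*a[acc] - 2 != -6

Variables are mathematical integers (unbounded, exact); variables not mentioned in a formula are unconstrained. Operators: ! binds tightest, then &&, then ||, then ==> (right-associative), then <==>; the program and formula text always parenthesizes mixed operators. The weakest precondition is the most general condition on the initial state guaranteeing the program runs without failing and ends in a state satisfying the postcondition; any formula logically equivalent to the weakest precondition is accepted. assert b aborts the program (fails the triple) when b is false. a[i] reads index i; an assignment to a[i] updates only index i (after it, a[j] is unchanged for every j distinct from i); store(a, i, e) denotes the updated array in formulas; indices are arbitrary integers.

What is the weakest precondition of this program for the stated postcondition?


Working backward. After the program, the postcondition 3*a[acc] - 2 != -6 must hold; in canonical form it is 3*a[acc] != -4.
Before assert s + 5 > vec[u] - 1 || vec[2] + 8 == -1: (s > vec[u] - 6 || vec[2] == -9) && 3*a[acc] != -4
Before acc := u - u + 2: (s > vec[u] - 6 || vec[2] == -9) && 3*a[2] != -4
Answer: WP = (s > vec[u] - 6 || vec[2] == -9) && 3*a[2] != -4


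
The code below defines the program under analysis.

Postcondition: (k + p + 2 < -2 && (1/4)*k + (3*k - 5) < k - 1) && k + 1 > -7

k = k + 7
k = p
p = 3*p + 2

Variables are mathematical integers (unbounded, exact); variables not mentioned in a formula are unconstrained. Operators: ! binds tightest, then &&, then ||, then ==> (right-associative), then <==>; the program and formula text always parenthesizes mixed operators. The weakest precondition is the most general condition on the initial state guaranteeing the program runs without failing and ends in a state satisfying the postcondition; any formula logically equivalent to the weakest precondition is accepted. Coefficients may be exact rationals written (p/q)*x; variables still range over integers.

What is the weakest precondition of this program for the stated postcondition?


Working backward. After the program, the postcondition (k + p + 2 < -2 && (1/4)*k + (3*k - 5) < k - 1) && k + 1 > -7 must hold; in canonical form it is k + p < -4 && (9/4)*k < 4 && k > -8.
Before p := 3*p + 2: k + 3*p < -6 && (9/4)*k < 4 && k > -8
Before k := p: 4*p < -6 && (9/4)*p < 4 && p > -8
Before k := k + 7: 4*p < -6 && (9/4)*p < 4 && p > -8
Answer: WP = 4*p < -6 && (9/4)*p < 4 && p > -8
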